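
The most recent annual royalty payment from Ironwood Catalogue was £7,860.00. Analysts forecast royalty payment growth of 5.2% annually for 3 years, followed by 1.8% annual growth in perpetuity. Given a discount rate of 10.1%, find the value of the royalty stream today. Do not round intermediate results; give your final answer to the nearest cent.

D_1 = 8268.72000
D_2 = 8698.69344
D_3 = 9151.02550
Terminal value at year 3: TV = D_3×(1+g_2)/(r−g_2) = 9315.74396/0.083 = 112237.87901
P_0 = D_1/(1+r)^1 + D_2/(1+r)^2 + D_3/(1+r)^3 + TV/(1+r)^3
    = 7510.19074 + 7175.94973 + 6856.58412 + 84096.41729 = 105639.14188

£105639.14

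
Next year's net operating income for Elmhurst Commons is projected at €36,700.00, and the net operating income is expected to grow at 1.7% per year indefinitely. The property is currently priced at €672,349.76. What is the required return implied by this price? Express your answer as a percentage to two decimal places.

P = D₁/(r − g) ⇒ r = D₁/P + g = €36,700.0000/€672,349.76 + 0.017 = 0.054585 + 0.017 = 0.071585

7.16%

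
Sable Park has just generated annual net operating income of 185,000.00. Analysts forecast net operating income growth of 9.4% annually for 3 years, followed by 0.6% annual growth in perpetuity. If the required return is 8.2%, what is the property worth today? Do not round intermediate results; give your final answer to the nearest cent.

3098600.87

D_1 = 202390.00000
D_2 = 221414.66000
D_3 = 242227.63804
Terminal value at year 3: TV = D_3×(1+g_2)/(r−g_2) = 243681.00387/0.076 = 3206328.99827
P_0 = D_1/(1+r)^1 + D_2/(1+r)^2 + D_3/(1+r)^3 + TV/(1+r)^3
    = 187051.75601 + 189126.26716 + 191223.78584 + 2531199.05992 = 3098600.86894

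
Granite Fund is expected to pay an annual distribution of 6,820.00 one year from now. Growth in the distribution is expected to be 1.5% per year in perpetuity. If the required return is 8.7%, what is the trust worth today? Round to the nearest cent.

94722.22

Growing perpetuity: P = D₁ / (r − g) = 6,820.0000 / (0.087 − 0.015) = 94,722.22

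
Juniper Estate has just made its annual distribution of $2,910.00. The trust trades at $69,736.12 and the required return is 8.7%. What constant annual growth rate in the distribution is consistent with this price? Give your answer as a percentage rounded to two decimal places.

P = D₀(1+g)/(r−g) ⇒ P(r−g) = D₀(1+g) ⇒ g(P+D₀) = P·r − D₀
g = (P·r − D₀)/(P + D₀) = ($69,736.12×0.087 − $2,910.00) / ($69,736.12 + $2,910.00) = 0.043458

4.35%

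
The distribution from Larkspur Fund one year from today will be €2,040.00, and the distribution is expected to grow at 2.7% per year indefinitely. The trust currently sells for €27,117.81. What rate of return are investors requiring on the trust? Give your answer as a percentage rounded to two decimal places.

10.22%

P = D₁/(r − g) ⇒ r = D₁/P + g = €2,040.0000/€27,117.81 + 0.027 = 0.075227 + 0.027 = 0.102227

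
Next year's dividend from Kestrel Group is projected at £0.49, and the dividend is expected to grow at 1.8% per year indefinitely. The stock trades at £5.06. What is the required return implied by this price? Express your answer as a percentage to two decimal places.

P = D₁/(r − g) ⇒ r = D₁/P + g = £0.4900/£5.06 + 0.018 = 0.096838 + 0.018 = 0.114838

11.48%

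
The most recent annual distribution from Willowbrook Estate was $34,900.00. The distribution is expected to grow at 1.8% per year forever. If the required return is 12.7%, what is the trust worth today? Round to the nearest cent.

D₁ = D₀ × (1 + g) = $34,900.00 × 1.018 = $35,528.2000
Growing perpetuity: P = D₁ / (r − g) = $35,528.2000 / (0.127 − 0.018) = $325,946.79

$325946.79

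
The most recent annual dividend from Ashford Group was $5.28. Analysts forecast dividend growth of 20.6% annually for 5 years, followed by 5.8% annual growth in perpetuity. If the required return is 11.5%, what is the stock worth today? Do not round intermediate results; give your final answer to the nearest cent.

$178.69

D_1 = 6.36768
D_2 = 7.67942
D_3 = 9.26138
D_4 = 11.16923
D_5 = 13.47009
Terminal value at year 5: TV = D_5×(1+g_2)/(r−g_2) = 14.25135/0.057 = 250.02376
P_0 = D_1/(1+r)^1 + D_2/(1+r)^2 + D_3/(1+r)^3 + D_4/(1+r)^4 + D_5/(1+r)^5 + TV/(1+r)^5
    = 5.71092 + 6.17702 + 6.68115 + 7.22643 + 7.81621 + 145.07980 = 178.69152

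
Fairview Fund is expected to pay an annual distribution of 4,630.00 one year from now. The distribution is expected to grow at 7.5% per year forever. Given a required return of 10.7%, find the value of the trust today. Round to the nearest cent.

144687.50

Growing perpetuity: P = D₁ / (r − g) = 4,630.0000 / (0.107 − 0.075) = 144,687.50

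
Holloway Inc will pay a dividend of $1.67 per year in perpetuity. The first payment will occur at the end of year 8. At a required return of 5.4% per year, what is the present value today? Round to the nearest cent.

Value at end of year 7: C / r = $1.67 / 0.054 = $30.9259
Discount to today: PV = $30.9259 / (1 + 0.054)^7 = $30.9259 / 1.445055 = $21.40

$21.40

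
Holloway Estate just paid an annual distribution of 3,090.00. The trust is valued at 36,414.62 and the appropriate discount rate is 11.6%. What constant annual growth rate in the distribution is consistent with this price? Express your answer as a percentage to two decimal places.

P = D₀(1+g)/(r−g) ⇒ P(r−g) = D₀(1+g) ⇒ g(P+D₀) = P·r − D₀
g = (P·r − D₀)/(P + D₀) = (36,414.62×0.116 − 3,090.00) / (36,414.62 + 3,090.00) = 0.028708

2.87%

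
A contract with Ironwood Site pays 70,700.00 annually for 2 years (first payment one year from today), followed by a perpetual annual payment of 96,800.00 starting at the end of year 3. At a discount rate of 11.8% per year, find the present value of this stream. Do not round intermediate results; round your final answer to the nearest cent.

776112.45

PV of 2-year annuity: 70,700.00 × [1 − (1+0.118)^−2] / 0.118 = 119801.36392
Perpetuity value at year 2: 96,800.00 / 0.118 = 820338.98305
PV of perpetuity: 820338.98305 / (1+0.118)^2 = 656311.09015
Total PV = 119801.36392 + 656311.09015 = 776112.45408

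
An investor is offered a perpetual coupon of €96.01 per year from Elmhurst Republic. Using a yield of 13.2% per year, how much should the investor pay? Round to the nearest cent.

Level perpetuity: PV = C / r = €96.01 / 0.132 = €727.35

€727.35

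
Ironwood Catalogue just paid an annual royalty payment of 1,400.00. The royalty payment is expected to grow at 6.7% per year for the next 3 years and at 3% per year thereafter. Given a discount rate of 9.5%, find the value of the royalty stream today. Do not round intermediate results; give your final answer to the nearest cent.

24514.77

D_1 = 1493.80000
D_2 = 1593.88460
D_3 = 1700.67487
Terminal value at year 3: TV = D_3×(1+g_2)/(r−g_2) = 1751.69511/0.065 = 26949.15560
P_0 = D_1/(1+r)^1 + D_2/(1+r)^2 + D_3/(1+r)^3 + TV/(1+r)^3
    = 1364.20091 + 1329.31724 + 1295.32556 + 20525.92816 = 24514.77187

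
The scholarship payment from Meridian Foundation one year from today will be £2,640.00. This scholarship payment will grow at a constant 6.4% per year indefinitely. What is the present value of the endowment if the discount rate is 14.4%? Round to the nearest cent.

£33000.00

Growing perpetuity: P = D₁ / (r − g) = £2,640.0000 / (0.144 − 0.064) = £33,000.00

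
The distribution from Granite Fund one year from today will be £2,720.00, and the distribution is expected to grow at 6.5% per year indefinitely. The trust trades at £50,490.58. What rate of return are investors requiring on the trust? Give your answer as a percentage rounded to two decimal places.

P = D₁/(r − g) ⇒ r = D₁/P + g = £2,720.0000/£50,490.58 + 0.065 = 0.053871 + 0.065 = 0.118871

11.89%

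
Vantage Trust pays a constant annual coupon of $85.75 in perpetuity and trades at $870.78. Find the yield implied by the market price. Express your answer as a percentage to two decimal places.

P = C/r ⇒ r = C/P = $85.75/$870.78 = 0.098475

9.85%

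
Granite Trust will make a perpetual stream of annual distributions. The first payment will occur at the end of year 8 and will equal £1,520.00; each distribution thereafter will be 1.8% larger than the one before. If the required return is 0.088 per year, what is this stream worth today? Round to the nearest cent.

Value at end of year 7: C₁ / (r − g) = £1,520.00 / (0.088 − 0.018) = £21,714.2857
Discount to today: PV = £21,714.2857 / (1 + 0.088)^7 = £21,714.2857 / 1.804689 = £12,032.15

£12032.15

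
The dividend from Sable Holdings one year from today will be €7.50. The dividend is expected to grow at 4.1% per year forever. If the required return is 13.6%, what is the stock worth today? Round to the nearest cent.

€78.95

Growing perpetuity: P = D₁ / (r − g) = €7.5000 / (0.136 − 0.041) = €78.95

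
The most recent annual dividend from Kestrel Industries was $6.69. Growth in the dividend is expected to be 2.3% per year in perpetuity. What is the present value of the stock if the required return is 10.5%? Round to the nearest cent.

D₁ = D₀ × (1 + g) = $6.69 × 1.023 = $6.8439
Growing perpetuity: P = D₁ / (r − g) = $6.8439 / (0.105 − 0.023) = $83.46

$83.46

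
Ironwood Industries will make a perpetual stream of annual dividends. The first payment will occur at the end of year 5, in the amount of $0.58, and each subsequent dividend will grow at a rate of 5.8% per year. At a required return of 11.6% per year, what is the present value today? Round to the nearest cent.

Value at end of year 4: C₁ / (r − g) = $0.58 / (0.116 − 0.058) = $10.0000
Discount to today: PV = $10.0000 / (1 + 0.116)^4 = $10.0000 / 1.551161 = $6.45

$6.45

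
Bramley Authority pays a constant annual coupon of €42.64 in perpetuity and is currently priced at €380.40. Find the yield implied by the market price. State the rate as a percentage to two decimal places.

11.21%

P = C/r ⇒ r = C/P = €42.64/€380.40 = 0.112093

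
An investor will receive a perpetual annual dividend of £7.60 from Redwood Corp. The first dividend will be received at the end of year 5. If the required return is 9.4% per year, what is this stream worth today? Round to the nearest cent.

Value at end of year 4: C / r = £7.60 / 0.094 = £80.8511
Discount to today: PV = £80.8511 / (1 + 0.094)^4 = £80.8511 / 1.432416 = £56.44

£56.44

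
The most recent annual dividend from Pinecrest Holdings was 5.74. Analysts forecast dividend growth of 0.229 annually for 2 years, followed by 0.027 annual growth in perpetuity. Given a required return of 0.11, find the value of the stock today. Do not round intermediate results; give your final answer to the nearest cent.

D_1 = 7.05446
D_2 = 8.66993
Terminal value at year 2: TV = D_2×(1+g_2)/(r−g_2) = 8.90402/0.083 = 107.27734
P_0 = D_1/(1+r)^1 + D_2/(1+r)^2 + TV/(1+r)^2
    = 6.35537 + 7.03671 + 87.06870 = 100.46078

100.46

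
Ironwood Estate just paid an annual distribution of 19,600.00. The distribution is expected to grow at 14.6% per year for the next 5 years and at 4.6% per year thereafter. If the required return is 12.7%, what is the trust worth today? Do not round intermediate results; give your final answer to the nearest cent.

D_1 = 22461.60000
D_2 = 25740.99360
D_3 = 29499.17867
D_4 = 33806.05875
D_5 = 38741.74333
Terminal value at year 5: TV = D_5×(1+g_2)/(r−g_2) = 40523.86352/0.081 = 500294.61138
P_0 = D_1/(1+r)^1 + D_2/(1+r)^2 + D_3/(1+r)^3 + D_4/(1+r)^4 + D_5/(1+r)^5 + TV/(1+r)^5
    = 19930.43478 + 20266.44034 + 20608.11058 + 20955.54102 + 21308.82876 + 275173.27011 = 378242.62558

378242.63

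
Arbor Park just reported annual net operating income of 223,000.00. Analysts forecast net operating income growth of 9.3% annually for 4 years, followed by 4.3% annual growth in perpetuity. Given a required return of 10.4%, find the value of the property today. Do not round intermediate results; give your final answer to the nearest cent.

4533226.90

D_1 = 243739.00000
D_2 = 266406.72700
D_3 = 291182.55261
D_4 = 318262.53000
Terminal value at year 4: TV = D_4×(1+g_2)/(r−g_2) = 331947.81879/0.061 = 5441767.52121
P_0 = D_1/(1+r)^1 + D_2/(1+r)^2 + D_3/(1+r)^3 + D_4/(1+r)^4 + TV/(1+r)^4
    = 220778.07971 + 218578.29812 + 216400.43464 + 214244.27089 + 3663225.81211 = 4533226.89547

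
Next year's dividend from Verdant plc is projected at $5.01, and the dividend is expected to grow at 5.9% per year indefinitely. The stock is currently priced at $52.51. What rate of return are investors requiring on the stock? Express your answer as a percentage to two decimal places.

15.44%

P = D₁/(r − g) ⇒ r = D₁/P + g = $5.0100/$52.51 + 0.059 = 0.095410 + 0.059 = 0.154410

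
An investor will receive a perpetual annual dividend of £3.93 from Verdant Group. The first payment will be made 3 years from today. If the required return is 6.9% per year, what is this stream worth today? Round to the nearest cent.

Value at end of year 2: C / r = £3.93 / 0.069 = £56.9565
Discount to today: PV = £56.9565 / (1 + 0.069)^2 = £56.9565 / 1.142761 = £49.84

£49.84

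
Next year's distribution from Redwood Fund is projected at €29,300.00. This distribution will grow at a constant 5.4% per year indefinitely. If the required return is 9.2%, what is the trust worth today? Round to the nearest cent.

€771052.63

Growing perpetuity: P = D₁ / (r − g) = €29,300.0000 / (0.092 − 0.054) = €771,052.63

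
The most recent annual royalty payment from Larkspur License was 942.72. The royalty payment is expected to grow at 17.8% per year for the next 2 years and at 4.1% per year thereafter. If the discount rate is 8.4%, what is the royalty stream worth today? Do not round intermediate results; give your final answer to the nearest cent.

29090.15

D_1 = 1110.52416
D_2 = 1308.19746
Terminal value at year 2: TV = D_2×(1+g_2)/(r−g_2) = 1361.83356/0.043 = 31670.54782
P_0 = D_1/(1+r)^1 + D_2/(1+r)^2 + TV/(1+r)^2
    = 1024.46878 + 1113.30648 + 26952.37318 = 29090.14845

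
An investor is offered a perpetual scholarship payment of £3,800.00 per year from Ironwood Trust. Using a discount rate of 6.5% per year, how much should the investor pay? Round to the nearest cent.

£58461.54

Level perpetuity: PV = C / r = £3,800.00 / 0.065 = £58,461.54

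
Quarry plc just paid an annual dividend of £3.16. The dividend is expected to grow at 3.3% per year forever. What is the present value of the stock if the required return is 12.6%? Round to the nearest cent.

£35.10

D₁ = D₀ × (1 + g) = £3.16 × 1.033 = £3.2643
Growing perpetuity: P = D₁ / (r − g) = £3.2643 / (0.126 − 0.033) = £35.10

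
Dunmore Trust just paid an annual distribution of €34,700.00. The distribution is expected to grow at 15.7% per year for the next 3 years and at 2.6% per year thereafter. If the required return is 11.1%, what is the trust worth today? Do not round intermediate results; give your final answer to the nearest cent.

€586020.30

D_1 = 40147.90000
D_2 = 46451.12030
D_3 = 53743.94619
Terminal value at year 3: TV = D_3×(1+g_2)/(r−g_2) = 55141.28879/0.085 = 648721.04456
P_0 = D_1/(1+r)^1 + D_2/(1+r)^2 + D_3/(1+r)^3 + TV/(1+r)^3
    = 36136.72367 + 37632.93365 + 39191.09292 + 473059.54516 = 586020.29541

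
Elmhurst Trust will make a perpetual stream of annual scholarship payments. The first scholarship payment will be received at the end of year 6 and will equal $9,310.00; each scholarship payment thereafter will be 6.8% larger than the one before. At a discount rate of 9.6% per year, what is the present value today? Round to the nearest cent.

Value at end of year 5: C₁ / (r − g) = $9,310.00 / (0.096 − 0.068) = $332,500.0000
Discount to today: PV = $332,500.0000 / (1 + 0.096)^5 = $332,500.0000 / 1.581440 = $210,251.39

$210251.39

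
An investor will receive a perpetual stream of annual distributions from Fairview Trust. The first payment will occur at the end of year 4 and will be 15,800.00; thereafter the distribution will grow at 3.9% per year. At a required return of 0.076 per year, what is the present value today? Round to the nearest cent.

342782.43

Value at end of year 3: C₁ / (r − g) = 15,800.00 / (0.076 − 0.039) = 427,027.0270
Discount to today: PV = 427,027.0270 / (1 + 0.076)^3 = 427,027.0270 / 1.245767 = 342,782.43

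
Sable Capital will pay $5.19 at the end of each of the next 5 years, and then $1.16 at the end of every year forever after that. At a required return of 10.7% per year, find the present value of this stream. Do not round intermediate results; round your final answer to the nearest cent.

PV of 5-year annuity: $5.19 × [1 − (1+0.107)^−5] / 0.107 = 19.32735
Perpetuity value at year 5: $1.16 / 0.107 = 10.84112
PV of perpetuity: 10.84112 / (1+0.107)^5 = 6.52133
Total PV = 19.32735 + 6.52133 = 25.84868

$25.85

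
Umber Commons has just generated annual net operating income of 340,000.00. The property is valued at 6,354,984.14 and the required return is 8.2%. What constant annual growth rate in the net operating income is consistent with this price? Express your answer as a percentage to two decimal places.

2.71%

P = D₀(1+g)/(r−g) ⇒ P(r−g) = D₀(1+g) ⇒ g(P+D₀) = P·r − D₀
g = (P·r − D₀)/(P + D₀) = (6,354,984.14×0.082 − 340,000.00) / (6,354,984.14 + 340,000.00) = 0.027051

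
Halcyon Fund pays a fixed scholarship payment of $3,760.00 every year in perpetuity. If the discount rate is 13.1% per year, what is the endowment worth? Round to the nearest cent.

$28702.29

Level perpetuity: PV = C / r = $3,760.00 / 0.131 = $28,702.29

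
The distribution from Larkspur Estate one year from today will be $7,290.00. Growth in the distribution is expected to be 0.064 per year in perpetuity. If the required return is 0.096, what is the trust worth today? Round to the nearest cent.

Growing perpetuity: P = D₁ / (r − g) = $7,290.0000 / (0.096 − 0.064) = $227,812.50

$227812.50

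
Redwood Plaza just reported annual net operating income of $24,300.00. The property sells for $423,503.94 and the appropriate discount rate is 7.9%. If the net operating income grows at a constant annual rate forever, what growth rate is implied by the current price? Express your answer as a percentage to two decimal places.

P = D₀(1+g)/(r−g) ⇒ P(r−g) = D₀(1+g) ⇒ g(P+D₀) = P·r − D₀
g = (P·r − D₀)/(P + D₀) = ($423,503.94×0.079 − $24,300.00) / ($423,503.94 + $24,300.00) = 0.020448

2.04%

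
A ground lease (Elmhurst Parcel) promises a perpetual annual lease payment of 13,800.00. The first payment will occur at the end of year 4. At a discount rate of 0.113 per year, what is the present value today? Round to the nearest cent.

88575.81

Value at end of year 3: C / r = 13,800.00 / 0.113 = 122,123.8938
Discount to today: PV = 122,123.8938 / (1 + 0.113)^3 = 122,123.8938 / 1.378750 = 88,575.81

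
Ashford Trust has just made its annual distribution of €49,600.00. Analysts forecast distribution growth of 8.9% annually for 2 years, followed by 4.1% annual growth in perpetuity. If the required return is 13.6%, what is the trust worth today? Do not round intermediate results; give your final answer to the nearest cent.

€592596.83

D_1 = 54014.40000
D_2 = 58821.68160
Terminal value at year 2: TV = D_2×(1+g_2)/(r−g_2) = 61233.37055/0.095 = 644561.79522
P_0 = D_1/(1+r)^1 + D_2/(1+r)^2 + TV/(1+r)^2
    = 47547.88732 + 45580.67720 + 499468.26276 = 592596.82728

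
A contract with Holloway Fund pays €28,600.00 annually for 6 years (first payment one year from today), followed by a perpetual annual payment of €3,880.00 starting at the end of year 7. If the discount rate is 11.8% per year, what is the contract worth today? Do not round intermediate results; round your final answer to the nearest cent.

PV of 6-year annuity: €28,600.00 × [1 − (1+0.118)^−6] / 0.118 = 118255.32844
Perpetuity value at year 6: €3,880.00 / 0.118 = 32881.35593
PV of perpetuity: 32881.35593 / (1+0.118)^6 = 16838.32536
Total PV = 118255.32844 + 16838.32536 = 135093.65380

€135093.65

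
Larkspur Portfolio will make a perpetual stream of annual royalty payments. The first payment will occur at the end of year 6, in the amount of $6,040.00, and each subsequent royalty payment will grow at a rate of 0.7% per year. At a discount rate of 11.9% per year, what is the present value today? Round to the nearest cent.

Value at end of year 5: C₁ / (r − g) = $6,040.00 / (0.119 − 0.007) = $53,928.5714
Discount to today: PV = $53,928.5714 / (1 + 0.119)^5 = $53,928.5714 / 1.754488 = $30,737.50

$30737.50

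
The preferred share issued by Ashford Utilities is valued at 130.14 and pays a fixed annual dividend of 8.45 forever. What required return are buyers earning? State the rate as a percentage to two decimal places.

P = C/r ⇒ r = C/P = 8.45/130.14 = 0.064930

6.49%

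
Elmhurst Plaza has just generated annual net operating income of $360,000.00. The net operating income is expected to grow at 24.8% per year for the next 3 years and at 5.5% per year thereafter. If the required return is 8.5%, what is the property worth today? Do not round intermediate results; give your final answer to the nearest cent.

$20704071.14

D_1 = 449280.00000
D_2 = 560701.44000
D_3 = 699755.39712
Terminal value at year 3: TV = D_3×(1+g_2)/(r−g_2) = 738241.94396/0.03 = 24608064.79872
P_0 = D_1/(1+r)^1 + D_2/(1+r)^2 + D_3/(1+r)^3 + TV/(1+r)^3
    = 414082.94931 + 476290.80252 + 547844.16733 + 19265853.21763 = 20704071.13678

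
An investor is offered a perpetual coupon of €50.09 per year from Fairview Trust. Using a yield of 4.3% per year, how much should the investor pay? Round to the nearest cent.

Level perpetuity: PV = C / r = €50.09 / 0.043 = €1,164.88

€1164.88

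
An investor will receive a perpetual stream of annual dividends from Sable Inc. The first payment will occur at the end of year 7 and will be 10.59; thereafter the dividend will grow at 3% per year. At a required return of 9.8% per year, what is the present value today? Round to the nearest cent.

Value at end of year 6: C₁ / (r − g) = 10.59 / (0.098 − 0.03) = 155.7353
Discount to today: PV = 155.7353 / (1 + 0.098)^6 = 155.7353 / 1.752323 = 88.87

88.87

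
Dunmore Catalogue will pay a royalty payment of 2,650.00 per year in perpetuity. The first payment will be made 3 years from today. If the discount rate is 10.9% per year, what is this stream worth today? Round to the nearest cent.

19767.71

Value at end of year 2: C / r = 2,650.00 / 0.109 = 24,311.9266
Discount to today: PV = 24,311.9266 / (1 + 0.109)^2 = 24,311.9266 / 1.229881 = 19,767.71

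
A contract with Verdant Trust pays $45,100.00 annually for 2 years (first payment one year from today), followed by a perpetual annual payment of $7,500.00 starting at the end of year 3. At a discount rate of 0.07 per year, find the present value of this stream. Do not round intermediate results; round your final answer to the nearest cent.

PV of 2-year annuity: $45,100.00 × [1 − (1+0.07)^−2] / 0.07 = 81541.61936
Perpetuity value at year 2: $7,500.00 / 0.07 = 107142.85714
PV of perpetuity: 107142.85714 / (1+0.07)^2 = 93582.72089
Total PV = 81541.61936 + 93582.72089 = 175124.34024

$175124.34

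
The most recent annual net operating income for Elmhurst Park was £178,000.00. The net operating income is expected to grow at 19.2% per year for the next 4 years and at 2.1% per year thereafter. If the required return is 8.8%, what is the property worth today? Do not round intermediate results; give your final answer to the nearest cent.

D_1 = 212176.00000
D_2 = 252913.79200
D_3 = 301473.24006
D_4 = 359356.10216
Terminal value at year 4: TV = D_4×(1+g_2)/(r−g_2) = 366902.58030/0.067 = 5476157.91495
P_0 = D_1/(1+r)^1 + D_2/(1+r)^2 + D_3/(1+r)^3 + D_4/(1+r)^4 + TV/(1+r)^4
    = 195014.70588 + 213655.81747 + 234078.80003 + 256453.97944 + 3908052.43297 = 4807255.73580

£4807255.74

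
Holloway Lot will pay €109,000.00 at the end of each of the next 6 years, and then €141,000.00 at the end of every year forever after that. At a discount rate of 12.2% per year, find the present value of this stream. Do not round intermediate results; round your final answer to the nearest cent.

€1024914.54

PV of 6-year annuity: €109,000.00 × [1 − (1+0.122)^−6] / 0.122 = 445616.39467
Perpetuity value at year 6: €141,000.00 / 0.122 = 1155737.70492
PV of perpetuity: 1155737.70492 / (1+0.122)^6 = 579298.14851
Total PV = 445616.39467 + 579298.14851 = 1024914.54318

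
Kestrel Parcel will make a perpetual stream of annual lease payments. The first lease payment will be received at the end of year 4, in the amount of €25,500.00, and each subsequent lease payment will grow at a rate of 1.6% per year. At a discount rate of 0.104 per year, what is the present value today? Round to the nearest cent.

€215352.68

Value at end of year 3: C₁ / (r − g) = €25,500.00 / (0.104 − 0.016) = €289,772.7273
Discount to today: PV = €289,772.7273 / (1 + 0.104)^3 = €289,772.7273 / 1.345573 = €215,352.68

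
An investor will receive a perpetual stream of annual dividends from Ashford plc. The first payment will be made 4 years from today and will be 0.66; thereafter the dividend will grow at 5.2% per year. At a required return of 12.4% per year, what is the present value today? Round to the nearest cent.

Value at end of year 3: C₁ / (r − g) = 0.66 / (0.124 − 0.052) = 9.1667
Discount to today: PV = 9.1667 / (1 + 0.124)^3 = 9.1667 / 1.420035 = 6.46

6.46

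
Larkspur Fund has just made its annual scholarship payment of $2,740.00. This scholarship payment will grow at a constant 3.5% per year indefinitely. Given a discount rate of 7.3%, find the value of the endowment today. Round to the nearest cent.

D₁ = D₀ × (1 + g) = $2,740.00 × 1.035 = $2,835.9000
Growing perpetuity: P = D₁ / (r − g) = $2,835.9000 / (0.073 − 0.035) = $74,628.95

$74628.95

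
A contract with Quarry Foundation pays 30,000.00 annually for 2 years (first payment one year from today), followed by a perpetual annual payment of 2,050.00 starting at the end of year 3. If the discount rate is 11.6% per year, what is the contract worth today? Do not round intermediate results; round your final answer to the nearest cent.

PV of 2-year annuity: 30,000.00 × [1 − (1+0.116)^−2] / 0.116 = 50969.28354
Perpetuity value at year 2: 2,050.00 / 0.116 = 17672.41379
PV of perpetuity: 17672.41379 / (1+0.116)^2 = 14189.51275
Total PV = 50969.28354 + 14189.51275 = 65158.79629

65158.80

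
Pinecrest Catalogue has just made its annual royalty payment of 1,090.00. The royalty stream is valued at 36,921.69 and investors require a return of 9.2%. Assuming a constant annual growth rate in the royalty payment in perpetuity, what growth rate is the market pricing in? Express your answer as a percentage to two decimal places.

P = D₀(1+g)/(r−g) ⇒ P(r−g) = D₀(1+g) ⇒ g(P+D₀) = P·r − D₀
g = (P·r − D₀)/(P + D₀) = (36,921.69×0.092 − 1,090.00) / (36,921.69 + 1,090.00) = 0.060686

6.07%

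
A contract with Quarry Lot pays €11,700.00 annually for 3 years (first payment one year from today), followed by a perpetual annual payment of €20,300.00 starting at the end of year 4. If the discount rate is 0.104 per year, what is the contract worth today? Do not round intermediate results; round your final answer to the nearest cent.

€173955.09

PV of 3-year annuity: €11,700.00 × [1 − (1+0.104)^−3] / 0.104 = 28892.48753
Perpetuity value at year 3: €20,300.00 / 0.104 = 195192.30769
PV of perpetuity: 195192.30769 / (1+0.104)^3 = 145062.60710
Total PV = 28892.48753 + 145062.60710 = 173955.09463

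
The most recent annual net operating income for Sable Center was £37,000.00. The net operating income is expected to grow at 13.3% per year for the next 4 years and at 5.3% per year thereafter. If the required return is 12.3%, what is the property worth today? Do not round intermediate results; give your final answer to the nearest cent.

£728001.27

D_1 = 41921.00000
D_2 = 47496.49300
D_3 = 53813.52657
D_4 = 60970.72560
Terminal value at year 4: TV = D_4×(1+g_2)/(r−g_2) = 64202.17406/0.07 = 917173.91514
P_0 = D_1/(1+r)^1 + D_2/(1+r)^2 + D_3/(1+r)^3 + D_4/(1+r)^4 + TV/(1+r)^4
    = 37329.47462 + 37661.88312 + 37997.25163 + 38335.60649 + 576677.05199 = 728001.26785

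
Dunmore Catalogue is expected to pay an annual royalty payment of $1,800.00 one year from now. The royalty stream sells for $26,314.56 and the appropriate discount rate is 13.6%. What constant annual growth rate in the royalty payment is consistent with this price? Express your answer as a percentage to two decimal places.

P = D₁/(r−g) ⇒ g = r − D₁/P = 0.136 − $1,800.00/$26,314.56 = 0.067597

6.76%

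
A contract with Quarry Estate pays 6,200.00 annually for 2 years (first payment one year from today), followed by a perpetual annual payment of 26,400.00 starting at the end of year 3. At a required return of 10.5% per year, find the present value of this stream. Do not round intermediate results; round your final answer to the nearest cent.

216604.55

PV of 2-year annuity: 6,200.00 × [1 − (1+0.105)^−2] / 0.105 = 10688.56084
Perpetuity value at year 2: 26,400.00 / 0.105 = 251428.57143
PV of perpetuity: 251428.57143 / (1+0.105)^2 = 205915.98979
Total PV = 10688.56084 + 205915.98979 = 216604.55063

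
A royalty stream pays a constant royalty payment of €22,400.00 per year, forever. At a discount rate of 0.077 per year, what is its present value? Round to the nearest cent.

Level perpetuity: PV = C / r = €22,400.00 / 0.077 = €290,909.09

€290909.09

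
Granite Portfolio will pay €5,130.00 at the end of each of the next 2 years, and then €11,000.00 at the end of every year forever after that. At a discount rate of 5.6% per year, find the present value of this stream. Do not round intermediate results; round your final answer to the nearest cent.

€185605.93

PV of 2-year annuity: €5,130.00 × [1 − (1+0.056)^−2] / 0.056 = 9458.29029
Perpetuity value at year 2: €11,000.00 / 0.056 = 196428.57143
PV of perpetuity: 196428.57143 / (1+0.056)^2 = 176147.63709
Total PV = 9458.29029 + 176147.63709 = 185605.92737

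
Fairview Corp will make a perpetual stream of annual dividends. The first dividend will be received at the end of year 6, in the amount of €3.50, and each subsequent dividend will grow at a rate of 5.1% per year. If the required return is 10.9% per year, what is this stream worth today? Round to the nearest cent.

Value at end of year 5: C₁ / (r − g) = €3.50 / (0.109 − 0.051) = €60.3448
Discount to today: PV = €60.3448 / (1 + 0.109)^5 = €60.3448 / 1.677481 = €35.97

€35.97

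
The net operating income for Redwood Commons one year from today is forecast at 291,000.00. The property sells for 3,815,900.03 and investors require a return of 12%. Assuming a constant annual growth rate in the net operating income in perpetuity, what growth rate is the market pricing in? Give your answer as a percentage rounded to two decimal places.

P = D₁/(r−g) ⇒ g = r − D₁/P = 0.12 − 291,000.00/3,815,900.03 = 0.043740

4.37%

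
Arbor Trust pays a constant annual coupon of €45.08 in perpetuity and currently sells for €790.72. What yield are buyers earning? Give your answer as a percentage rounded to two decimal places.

5.70%

P = C/r ⇒ r = C/P = €45.08/€790.72 = 0.057011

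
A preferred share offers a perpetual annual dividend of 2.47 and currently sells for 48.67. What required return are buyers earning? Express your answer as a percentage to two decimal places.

P = C/r ⇒ r = C/P = 2.47/48.67 = 0.050750

5.07%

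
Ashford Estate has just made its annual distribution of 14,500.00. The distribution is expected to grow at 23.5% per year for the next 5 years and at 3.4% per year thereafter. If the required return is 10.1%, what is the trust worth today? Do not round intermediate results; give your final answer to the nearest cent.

501064.09

D_1 = 17907.50000
D_2 = 22115.76250
D_3 = 27312.96669
D_4 = 33731.51386
D_5 = 41658.41962
Terminal value at year 5: TV = D_5×(1+g_2)/(r−g_2) = 43074.80588/0.067 = 642907.55049
P_0 = D_1/(1+r)^1 + D_2/(1+r)^2 + D_3/(1+r)^3 + D_4/(1+r)^4 + D_5/(1+r)^5 + TV/(1+r)^5
    = 16264.75931 + 18244.30313 + 20464.77236 + 22955.48943 + 25749.34555 + 397385.42232 = 501064.09209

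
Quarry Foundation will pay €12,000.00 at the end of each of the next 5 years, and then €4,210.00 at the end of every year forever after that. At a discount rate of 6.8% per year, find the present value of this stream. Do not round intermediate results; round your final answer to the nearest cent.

PV of 5-year annuity: €12,000.00 × [1 − (1+0.068)^−5] / 0.068 = 49466.97701
Perpetuity value at year 5: €4,210.00 / 0.068 = 61911.76471
PV of perpetuity: 61911.76471 / (1+0.068)^5 = 44557.10027
Total PV = 49466.97701 + 44557.10027 = 94024.07728

€94024.08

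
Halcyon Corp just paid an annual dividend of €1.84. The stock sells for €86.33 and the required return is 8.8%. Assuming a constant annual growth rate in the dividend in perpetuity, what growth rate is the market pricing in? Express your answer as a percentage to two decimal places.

6.53%

P = D₀(1+g)/(r−g) ⇒ P(r−g) = D₀(1+g) ⇒ g(P+D₀) = P·r − D₀
g = (P·r − D₀)/(P + D₀) = (€86.33×0.088 − €1.84) / (€86.33 + €1.84) = 0.065295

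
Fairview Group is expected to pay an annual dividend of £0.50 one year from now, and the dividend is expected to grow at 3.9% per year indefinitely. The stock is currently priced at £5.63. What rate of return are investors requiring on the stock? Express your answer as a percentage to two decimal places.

P = D₁/(r − g) ⇒ r = D₁/P + g = £0.5000/£5.63 + 0.039 = 0.088810 + 0.039 = 0.127810

12.78%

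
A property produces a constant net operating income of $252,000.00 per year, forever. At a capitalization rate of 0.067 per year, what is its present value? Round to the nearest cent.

Level perpetuity: PV = C / r = $252,000.00 / 0.067 = $3,761,194.03

$3761194.03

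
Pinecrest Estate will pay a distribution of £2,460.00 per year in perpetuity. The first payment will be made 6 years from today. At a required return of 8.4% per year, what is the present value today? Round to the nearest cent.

Value at end of year 5: C / r = £2,460.00 / 0.084 = £29,285.7143
Discount to today: PV = £29,285.7143 / (1 + 0.084)^5 = £29,285.7143 / 1.496740 = £19,566.33

£19566.33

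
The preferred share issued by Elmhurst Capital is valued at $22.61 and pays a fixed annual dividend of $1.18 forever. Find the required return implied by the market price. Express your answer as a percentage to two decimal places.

5.22%

P = C/r ⇒ r = C/P = $1.18/$22.61 = 0.052189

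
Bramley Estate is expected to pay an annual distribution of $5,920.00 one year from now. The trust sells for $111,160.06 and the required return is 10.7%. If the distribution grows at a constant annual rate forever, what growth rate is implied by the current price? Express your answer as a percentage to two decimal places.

P = D₁/(r−g) ⇒ g = r − D₁/P = 0.107 − $5,920.00/$111,160.06 = 0.053743

5.37%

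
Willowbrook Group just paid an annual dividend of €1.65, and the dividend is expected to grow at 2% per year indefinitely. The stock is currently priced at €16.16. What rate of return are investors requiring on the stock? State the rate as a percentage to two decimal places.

12.41%

D₁ = €1.65 × 1.02 = €1.6830
P = D₁/(r − g) ⇒ r = D₁/P + g = €1.6830/€16.16 + 0.02 = 0.104146 + 0.02 = 0.124146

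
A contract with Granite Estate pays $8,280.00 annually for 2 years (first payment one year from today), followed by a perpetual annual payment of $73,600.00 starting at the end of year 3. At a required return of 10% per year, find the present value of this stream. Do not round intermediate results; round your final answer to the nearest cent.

$622634.71

PV of 2-year annuity: $8,280.00 × [1 − (1+0.1)^−2] / 0.1 = 14370.24793
Perpetuity value at year 2: $73,600.00 / 0.1 = 736000.00000
PV of perpetuity: 736000.00000 / (1+0.1)^2 = 608264.46281
Total PV = 14370.24793 + 608264.46281 = 622634.71074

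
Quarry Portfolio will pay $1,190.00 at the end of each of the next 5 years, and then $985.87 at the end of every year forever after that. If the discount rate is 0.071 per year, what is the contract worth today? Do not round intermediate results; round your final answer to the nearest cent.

$14720.23

PV of 5-year annuity: $1,190.00 × [1 − (1+0.071)^−5] / 0.071 = 4866.19846
Perpetuity value at year 5: $985.87 / 0.071 = 13885.49296
PV of perpetuity: 13885.49296 / (1+0.071)^5 = 9854.03155
Total PV = 4866.19846 + 9854.03155 = 14720.23001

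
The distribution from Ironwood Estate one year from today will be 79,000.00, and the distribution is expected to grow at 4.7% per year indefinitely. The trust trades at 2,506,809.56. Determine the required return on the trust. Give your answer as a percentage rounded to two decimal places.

P = D₁/(r − g) ⇒ r = D₁/P + g = 79,000.0000/2,506,809.56 + 0.047 = 0.031514 + 0.047 = 0.078514

7.85%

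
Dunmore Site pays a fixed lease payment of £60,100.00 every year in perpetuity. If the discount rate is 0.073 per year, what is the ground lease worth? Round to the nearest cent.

Level perpetuity: PV = C / r = £60,100.00 / 0.073 = £823,287.67

£823287.67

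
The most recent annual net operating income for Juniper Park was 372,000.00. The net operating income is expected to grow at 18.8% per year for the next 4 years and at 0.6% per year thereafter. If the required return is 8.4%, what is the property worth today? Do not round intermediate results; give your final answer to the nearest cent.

8802231.81

D_1 = 441936.00000
D_2 = 525019.96800
D_3 = 623723.72198
D_4 = 740983.78172
Terminal value at year 4: TV = D_4×(1+g_2)/(r−g_2) = 745429.68441/0.078 = 9556790.82573
P_0 = D_1/(1+r)^1 + D_2/(1+r)^2 + D_3/(1+r)^3 + D_4/(1+r)^4 + TV/(1+r)^4
    = 407690.03690 + 446804.21018 + 489671.03478 + 536650.54365 + 6921415.98601 = 8802231.81152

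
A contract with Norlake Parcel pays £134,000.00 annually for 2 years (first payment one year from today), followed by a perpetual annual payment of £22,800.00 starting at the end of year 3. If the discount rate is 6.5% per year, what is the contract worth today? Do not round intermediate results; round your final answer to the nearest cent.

£553222.89

PV of 2-year annuity: £134,000.00 × [1 − (1+0.065)^−2] / 0.065 = 243963.94014
Perpetuity value at year 2: £22,800.00 / 0.065 = 350769.23077
PV of perpetuity: 350769.23077 / (1+0.065)^2 = 309258.94842
Total PV = 243963.94014 + 309258.94842 = 553222.88855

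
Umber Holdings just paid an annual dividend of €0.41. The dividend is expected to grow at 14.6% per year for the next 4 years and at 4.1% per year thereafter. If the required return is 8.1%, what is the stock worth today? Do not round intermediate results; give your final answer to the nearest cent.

D_1 = 0.46986
D_2 = 0.53846
D_3 = 0.61707
D_4 = 0.70717
Terminal value at year 4: TV = D_4×(1+g_2)/(r−g_2) = 0.73616/0.04 = 18.40404
P_0 = D_1/(1+r)^1 + D_2/(1+r)^2 + D_3/(1+r)^3 + D_4/(1+r)^4 + TV/(1+r)^4
    = 0.43465 + 0.46079 + 0.48850 + 0.51787 + 13.47753 = 15.37934

€15.38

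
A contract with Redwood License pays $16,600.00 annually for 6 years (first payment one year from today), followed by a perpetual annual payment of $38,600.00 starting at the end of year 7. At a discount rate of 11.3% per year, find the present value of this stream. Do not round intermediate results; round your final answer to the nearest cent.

PV of 6-year annuity: $16,600.00 × [1 − (1+0.113)^−6] / 0.113 = 69624.15934
Perpetuity value at year 6: $38,600.00 / 0.113 = 341592.92035
PV of perpetuity: 341592.92035 / (1+0.113)^6 = 179695.77875
Total PV = 69624.15934 + 179695.77875 = 249319.93809

$249319.94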